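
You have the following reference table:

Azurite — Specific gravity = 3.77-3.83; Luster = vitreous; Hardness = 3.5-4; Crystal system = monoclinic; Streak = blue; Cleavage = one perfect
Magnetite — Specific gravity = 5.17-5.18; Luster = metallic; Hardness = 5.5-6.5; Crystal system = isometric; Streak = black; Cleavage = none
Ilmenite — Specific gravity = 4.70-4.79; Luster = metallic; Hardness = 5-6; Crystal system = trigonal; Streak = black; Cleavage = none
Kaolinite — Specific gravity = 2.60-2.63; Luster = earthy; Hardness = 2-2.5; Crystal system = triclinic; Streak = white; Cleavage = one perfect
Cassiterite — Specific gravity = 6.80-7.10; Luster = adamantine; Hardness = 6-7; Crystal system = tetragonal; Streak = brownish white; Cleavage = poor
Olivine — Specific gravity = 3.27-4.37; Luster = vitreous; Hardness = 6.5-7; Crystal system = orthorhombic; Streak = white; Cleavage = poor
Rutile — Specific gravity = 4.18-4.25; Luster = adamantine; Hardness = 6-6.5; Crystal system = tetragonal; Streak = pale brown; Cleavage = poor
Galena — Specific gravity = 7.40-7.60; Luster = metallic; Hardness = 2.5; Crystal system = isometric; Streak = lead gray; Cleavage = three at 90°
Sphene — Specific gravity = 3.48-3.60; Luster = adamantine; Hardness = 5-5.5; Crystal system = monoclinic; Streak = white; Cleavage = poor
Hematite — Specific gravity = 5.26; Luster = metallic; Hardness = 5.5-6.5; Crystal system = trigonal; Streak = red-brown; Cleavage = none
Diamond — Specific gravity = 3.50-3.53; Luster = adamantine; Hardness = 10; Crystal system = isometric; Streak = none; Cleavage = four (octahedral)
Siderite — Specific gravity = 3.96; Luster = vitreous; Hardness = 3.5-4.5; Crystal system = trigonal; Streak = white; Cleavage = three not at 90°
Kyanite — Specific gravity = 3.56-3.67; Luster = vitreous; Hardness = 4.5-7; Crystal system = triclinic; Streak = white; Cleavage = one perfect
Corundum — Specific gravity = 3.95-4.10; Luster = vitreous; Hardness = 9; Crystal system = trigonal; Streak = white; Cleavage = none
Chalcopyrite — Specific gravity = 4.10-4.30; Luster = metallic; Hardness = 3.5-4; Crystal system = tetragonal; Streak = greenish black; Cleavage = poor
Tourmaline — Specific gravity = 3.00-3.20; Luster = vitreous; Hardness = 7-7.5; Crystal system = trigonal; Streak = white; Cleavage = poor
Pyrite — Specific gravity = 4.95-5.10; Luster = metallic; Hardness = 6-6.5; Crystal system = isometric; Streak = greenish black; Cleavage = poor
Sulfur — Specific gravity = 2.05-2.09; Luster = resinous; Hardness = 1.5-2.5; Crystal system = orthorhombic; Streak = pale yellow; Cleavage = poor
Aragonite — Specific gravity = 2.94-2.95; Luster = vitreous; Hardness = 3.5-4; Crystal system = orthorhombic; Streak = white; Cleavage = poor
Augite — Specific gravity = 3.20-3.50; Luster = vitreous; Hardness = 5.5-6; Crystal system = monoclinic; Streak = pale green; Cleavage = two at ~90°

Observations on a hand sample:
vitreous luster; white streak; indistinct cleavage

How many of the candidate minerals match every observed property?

Vitreous luster — leaves Azurite, Olivine, Siderite, Kyanite, Corundum, Tourmaline, Aragonite, Augite.
White streak rules out Azurite, Augite.
Indistinct cleavage eliminates Siderite, Kyanite, Corundum.
Consistent with every observation: Aragonite, Olivine, Tourmaline.
That is 3 minerals.

3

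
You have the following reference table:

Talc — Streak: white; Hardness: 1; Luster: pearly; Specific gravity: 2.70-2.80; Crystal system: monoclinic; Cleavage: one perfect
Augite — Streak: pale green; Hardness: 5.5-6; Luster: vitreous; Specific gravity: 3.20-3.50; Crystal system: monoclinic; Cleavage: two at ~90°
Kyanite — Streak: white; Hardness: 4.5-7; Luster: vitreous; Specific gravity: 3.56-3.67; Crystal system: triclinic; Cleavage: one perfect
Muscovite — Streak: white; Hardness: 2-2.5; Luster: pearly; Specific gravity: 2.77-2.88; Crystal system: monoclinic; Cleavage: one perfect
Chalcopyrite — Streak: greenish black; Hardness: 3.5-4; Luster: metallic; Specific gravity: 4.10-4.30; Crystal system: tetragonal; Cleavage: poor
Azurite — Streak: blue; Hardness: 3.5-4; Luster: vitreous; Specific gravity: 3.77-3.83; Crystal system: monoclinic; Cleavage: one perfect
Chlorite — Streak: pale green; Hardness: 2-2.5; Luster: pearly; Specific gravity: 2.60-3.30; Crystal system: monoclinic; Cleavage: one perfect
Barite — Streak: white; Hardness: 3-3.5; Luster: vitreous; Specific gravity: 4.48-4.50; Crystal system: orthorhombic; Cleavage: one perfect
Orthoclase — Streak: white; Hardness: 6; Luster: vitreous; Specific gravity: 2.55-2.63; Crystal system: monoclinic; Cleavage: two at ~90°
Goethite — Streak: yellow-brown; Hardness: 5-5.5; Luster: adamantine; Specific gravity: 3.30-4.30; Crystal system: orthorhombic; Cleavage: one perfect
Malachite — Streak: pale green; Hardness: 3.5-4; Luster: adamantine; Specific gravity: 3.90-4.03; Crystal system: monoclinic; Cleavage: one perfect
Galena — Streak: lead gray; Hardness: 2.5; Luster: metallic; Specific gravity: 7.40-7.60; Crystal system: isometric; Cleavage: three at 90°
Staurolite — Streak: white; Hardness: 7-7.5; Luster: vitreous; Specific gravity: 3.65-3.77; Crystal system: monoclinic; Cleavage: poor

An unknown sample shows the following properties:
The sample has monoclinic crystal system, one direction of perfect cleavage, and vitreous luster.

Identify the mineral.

Azurite

Monoclinic crystal system rules out Kyanite, Chalcopyrite, Barite, Goethite, Galena.
One direction of perfect cleavage excludes Augite, Orthoclase, Staurolite.
Vitreous luster: only Azurite remains.
Azurite is the sole remaining match.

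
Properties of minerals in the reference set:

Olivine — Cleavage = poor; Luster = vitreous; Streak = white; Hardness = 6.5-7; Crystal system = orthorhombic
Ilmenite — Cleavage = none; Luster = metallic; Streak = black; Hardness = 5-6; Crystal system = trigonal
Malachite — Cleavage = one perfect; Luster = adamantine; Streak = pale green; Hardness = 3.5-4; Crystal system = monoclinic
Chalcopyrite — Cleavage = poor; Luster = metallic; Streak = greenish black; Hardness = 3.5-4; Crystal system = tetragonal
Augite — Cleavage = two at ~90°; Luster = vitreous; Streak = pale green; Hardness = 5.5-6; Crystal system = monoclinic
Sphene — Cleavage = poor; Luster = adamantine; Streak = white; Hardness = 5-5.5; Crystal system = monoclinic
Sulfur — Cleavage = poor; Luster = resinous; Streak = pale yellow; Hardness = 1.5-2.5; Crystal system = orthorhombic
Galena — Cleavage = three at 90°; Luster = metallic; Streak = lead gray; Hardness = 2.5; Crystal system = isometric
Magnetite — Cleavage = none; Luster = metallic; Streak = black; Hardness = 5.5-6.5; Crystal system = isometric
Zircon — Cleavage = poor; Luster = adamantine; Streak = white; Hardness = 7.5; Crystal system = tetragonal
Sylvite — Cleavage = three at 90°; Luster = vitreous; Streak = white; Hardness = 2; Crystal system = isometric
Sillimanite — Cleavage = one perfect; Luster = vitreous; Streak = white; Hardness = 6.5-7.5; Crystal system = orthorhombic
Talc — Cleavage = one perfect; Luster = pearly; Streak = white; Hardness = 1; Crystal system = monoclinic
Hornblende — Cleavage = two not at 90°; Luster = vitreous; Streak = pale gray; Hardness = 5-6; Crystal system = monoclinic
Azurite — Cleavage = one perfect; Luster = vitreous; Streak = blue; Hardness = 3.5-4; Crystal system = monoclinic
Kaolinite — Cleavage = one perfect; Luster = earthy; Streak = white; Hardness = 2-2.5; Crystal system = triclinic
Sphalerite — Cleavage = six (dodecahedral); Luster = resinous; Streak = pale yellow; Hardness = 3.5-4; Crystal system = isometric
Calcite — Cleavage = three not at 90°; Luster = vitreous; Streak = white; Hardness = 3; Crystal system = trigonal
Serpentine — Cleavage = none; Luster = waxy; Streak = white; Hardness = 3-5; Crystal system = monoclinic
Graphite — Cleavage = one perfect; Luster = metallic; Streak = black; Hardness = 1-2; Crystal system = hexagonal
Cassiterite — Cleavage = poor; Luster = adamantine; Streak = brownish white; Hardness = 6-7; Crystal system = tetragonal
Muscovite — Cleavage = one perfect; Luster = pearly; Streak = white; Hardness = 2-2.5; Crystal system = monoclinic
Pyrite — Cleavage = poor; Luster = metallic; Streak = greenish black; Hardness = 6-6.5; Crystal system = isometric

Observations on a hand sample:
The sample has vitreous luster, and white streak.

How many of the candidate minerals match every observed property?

4

Vitreous luster: Olivine, Augite, Sylvite, Sillimanite, Hornblende, Azurite, Calcite remain.
White streak rules out Augite, Hornblende, Azurite.
The minerals that satisfy all observations are Calcite, Olivine, Sillimanite, Sylvite.
That is 4 minerals.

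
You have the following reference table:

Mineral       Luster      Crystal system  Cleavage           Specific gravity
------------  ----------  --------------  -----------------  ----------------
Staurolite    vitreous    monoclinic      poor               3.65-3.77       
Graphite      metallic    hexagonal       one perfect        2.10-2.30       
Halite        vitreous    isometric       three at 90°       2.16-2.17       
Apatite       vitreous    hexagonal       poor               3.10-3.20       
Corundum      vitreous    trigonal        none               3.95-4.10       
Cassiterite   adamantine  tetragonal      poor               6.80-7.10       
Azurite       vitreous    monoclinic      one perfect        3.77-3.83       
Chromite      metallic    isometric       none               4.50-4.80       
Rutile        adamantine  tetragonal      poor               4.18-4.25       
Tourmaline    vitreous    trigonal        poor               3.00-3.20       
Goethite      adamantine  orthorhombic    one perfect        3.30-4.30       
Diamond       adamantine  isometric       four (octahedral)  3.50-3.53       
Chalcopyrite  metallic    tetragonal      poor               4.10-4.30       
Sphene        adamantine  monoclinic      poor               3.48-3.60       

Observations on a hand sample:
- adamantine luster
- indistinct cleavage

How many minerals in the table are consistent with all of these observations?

Adamantine luster: only Cassiterite, Rutile, Goethite, Diamond, Sphene remain.
Indistinct cleavage rules out Goethite, Diamond.
Consistent with every observation: Cassiterite, Rutile, Sphene.
That is 3 minerals.

3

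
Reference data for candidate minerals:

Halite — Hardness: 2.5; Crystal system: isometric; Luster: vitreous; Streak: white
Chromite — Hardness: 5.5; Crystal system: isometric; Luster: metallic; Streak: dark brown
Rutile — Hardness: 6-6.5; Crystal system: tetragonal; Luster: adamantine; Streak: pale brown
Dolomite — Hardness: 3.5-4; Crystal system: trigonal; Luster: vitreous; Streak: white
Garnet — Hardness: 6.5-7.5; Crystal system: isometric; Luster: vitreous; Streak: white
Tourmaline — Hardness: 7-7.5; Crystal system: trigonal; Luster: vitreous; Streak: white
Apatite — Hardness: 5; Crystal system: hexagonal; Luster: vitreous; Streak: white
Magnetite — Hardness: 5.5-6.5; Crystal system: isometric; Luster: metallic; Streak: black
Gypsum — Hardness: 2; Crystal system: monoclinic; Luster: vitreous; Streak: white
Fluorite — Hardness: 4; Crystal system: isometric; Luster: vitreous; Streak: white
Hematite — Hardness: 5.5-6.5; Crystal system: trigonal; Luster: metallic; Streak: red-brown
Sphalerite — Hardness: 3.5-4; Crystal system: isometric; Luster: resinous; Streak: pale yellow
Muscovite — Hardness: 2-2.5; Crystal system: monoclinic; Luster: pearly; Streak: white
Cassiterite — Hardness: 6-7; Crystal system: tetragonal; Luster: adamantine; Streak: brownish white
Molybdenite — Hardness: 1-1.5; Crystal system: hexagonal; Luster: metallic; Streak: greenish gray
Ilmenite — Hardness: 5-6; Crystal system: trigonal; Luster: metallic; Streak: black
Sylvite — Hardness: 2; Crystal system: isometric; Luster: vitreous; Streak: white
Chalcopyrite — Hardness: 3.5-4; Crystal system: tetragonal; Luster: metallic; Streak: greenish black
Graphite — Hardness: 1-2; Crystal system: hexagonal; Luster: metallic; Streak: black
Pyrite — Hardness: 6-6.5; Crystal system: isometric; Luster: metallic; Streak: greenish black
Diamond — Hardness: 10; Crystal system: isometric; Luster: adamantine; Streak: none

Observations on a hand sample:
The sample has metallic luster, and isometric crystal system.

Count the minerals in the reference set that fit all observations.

Metallic luster: narrows the field to Chromite, Magnetite, Hematite, Molybdenite, Ilmenite, Chalcopyrite, Graphite, Pyrite.
Isometric crystal system: Chromite, Magnetite, Pyrite remain.
Remaining candidates: Chromite, Magnetite, Pyrite.
That is 3 minerals.

3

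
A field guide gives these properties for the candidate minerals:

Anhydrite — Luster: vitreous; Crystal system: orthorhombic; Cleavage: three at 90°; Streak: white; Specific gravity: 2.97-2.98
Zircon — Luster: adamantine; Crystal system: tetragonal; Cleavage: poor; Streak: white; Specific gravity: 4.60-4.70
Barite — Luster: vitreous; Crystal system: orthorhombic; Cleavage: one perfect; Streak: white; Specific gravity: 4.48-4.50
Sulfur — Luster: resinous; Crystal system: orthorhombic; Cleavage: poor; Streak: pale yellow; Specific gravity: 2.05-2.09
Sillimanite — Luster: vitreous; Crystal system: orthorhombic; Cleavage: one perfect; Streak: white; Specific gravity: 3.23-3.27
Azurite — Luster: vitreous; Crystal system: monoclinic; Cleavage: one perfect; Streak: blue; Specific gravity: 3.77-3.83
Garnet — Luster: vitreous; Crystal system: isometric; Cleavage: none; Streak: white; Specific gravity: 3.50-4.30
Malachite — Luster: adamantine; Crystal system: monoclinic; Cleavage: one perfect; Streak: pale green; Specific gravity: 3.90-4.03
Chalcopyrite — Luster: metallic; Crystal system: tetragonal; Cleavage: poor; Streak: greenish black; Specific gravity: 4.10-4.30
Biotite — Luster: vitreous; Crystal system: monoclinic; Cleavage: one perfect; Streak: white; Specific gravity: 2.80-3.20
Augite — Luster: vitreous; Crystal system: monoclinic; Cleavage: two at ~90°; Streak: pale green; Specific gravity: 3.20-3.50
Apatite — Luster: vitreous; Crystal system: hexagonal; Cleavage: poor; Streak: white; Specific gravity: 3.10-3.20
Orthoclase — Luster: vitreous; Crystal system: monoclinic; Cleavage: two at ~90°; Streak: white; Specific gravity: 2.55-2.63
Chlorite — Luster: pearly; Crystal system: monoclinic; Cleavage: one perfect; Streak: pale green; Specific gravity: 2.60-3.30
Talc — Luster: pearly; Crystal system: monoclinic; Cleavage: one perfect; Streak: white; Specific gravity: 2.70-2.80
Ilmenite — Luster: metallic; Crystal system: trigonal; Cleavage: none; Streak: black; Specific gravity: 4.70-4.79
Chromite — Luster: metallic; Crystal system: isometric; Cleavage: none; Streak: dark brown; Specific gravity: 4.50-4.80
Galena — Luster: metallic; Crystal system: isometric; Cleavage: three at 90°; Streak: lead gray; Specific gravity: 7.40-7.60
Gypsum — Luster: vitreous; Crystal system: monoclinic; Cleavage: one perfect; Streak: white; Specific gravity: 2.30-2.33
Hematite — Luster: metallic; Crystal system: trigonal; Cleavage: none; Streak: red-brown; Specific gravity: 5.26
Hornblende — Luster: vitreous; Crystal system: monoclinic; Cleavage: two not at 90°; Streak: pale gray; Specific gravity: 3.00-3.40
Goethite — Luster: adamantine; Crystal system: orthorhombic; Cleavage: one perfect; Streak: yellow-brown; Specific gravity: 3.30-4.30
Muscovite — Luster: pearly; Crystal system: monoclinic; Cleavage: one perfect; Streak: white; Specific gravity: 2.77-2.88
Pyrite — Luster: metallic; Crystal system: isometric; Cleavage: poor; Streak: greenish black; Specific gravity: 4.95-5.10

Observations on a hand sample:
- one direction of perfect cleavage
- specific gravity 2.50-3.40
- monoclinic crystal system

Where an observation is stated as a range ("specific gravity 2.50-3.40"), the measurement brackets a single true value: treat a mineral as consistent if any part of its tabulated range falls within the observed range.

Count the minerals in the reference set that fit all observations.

One direction of perfect cleavage — Barite, Sillimanite, Azurite, Malachite, Biotite, Chlorite, Talc, Gypsum, Goethite, Muscovite remain.
Specific gravity 2.50-3.40 eliminates Barite, Azurite, Malachite, Gypsum.
Monoclinic crystal system eliminates Sillimanite, Goethite.
Remaining candidates: Biotite, Chlorite, Muscovite, Talc.
That is 4 minerals.

4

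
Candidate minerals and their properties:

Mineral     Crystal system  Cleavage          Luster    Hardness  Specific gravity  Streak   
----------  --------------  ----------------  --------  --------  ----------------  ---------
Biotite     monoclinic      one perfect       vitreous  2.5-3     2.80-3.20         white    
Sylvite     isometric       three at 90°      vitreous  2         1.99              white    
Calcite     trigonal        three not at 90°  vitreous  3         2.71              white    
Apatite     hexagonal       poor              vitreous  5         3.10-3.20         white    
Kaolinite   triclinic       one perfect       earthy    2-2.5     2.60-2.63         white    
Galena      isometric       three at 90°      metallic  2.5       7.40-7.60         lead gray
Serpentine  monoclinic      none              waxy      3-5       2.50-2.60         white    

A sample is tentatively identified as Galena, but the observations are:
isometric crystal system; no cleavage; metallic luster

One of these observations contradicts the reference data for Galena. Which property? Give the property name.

Isometric crystal system: Galena has isometric system — agrees.
No cleavage: Galena has cleavage three at 90° — inconsistent.
Metallic luster: Galena has metallic luster — agrees.
Everything matches except the cleavage.

cleavage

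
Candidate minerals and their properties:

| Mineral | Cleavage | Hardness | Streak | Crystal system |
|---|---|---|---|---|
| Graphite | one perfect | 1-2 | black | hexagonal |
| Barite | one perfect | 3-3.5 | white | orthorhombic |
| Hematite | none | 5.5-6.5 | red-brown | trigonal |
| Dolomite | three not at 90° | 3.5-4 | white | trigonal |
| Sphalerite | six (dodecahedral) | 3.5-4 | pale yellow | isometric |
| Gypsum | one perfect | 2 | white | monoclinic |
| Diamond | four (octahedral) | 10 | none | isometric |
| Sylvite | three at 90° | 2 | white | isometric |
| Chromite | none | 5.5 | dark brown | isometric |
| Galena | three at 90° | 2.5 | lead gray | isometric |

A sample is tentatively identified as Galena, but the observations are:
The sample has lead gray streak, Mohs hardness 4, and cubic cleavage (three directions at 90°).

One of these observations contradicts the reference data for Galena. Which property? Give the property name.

Lead gray streak: Galena has lead gray streak — consistent.
Mohs hardness 4: Galena has hardness 2.5 — does not match.
Cubic cleavage (three directions at 90°): Galena has cleavage three at 90° — consistent.
Only the hardness is inconsistent.

hardness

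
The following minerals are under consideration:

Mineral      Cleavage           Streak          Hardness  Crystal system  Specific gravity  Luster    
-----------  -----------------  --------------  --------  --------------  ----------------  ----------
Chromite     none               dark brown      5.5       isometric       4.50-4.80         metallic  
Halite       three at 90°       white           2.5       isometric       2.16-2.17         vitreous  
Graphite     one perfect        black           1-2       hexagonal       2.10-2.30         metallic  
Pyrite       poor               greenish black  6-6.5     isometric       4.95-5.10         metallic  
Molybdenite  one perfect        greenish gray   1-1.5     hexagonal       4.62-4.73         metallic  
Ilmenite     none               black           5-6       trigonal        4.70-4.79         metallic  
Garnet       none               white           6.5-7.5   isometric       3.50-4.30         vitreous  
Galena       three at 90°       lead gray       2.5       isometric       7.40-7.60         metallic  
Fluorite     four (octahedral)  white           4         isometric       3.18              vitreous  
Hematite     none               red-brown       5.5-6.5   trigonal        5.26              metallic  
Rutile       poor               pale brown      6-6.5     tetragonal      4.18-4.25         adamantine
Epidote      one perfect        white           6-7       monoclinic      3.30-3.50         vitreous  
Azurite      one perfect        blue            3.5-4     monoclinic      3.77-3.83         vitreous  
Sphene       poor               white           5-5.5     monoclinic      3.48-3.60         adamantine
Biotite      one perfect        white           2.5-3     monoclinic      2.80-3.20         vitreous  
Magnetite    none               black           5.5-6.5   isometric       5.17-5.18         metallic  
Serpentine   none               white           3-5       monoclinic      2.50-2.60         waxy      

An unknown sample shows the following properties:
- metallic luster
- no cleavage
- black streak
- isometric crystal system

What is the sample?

Metallic luster: leaves Chromite, Graphite, Pyrite, Molybdenite, Ilmenite, Galena, Hematite, Magnetite.
No cleavage eliminates Graphite, Pyrite, Molybdenite, Galena.
Black streak excludes Chromite, Hematite.
Isometric crystal system is inconsistent with Ilmenite.
The only mineral consistent with every observation is Magnetite.

Magnetite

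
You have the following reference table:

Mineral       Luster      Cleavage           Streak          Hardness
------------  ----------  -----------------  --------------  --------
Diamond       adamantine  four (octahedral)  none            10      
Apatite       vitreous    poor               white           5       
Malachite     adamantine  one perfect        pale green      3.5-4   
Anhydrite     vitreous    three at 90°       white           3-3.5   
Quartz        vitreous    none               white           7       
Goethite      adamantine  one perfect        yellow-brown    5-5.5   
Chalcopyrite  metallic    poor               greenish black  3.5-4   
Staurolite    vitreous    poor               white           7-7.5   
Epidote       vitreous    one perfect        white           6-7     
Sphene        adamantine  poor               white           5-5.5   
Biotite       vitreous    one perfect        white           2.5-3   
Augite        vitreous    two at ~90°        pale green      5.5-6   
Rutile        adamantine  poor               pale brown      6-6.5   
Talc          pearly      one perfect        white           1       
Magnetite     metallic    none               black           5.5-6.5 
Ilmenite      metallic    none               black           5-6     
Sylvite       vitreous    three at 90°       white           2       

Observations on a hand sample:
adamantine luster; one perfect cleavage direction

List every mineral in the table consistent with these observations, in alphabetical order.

Goethite, Malachite

Adamantine luster: narrows the field to Diamond, Malachite, Goethite, Sphene, Rutile.
One perfect cleavage direction: only Malachite, Goethite remain.
Remaining candidates: Goethite, Malachite.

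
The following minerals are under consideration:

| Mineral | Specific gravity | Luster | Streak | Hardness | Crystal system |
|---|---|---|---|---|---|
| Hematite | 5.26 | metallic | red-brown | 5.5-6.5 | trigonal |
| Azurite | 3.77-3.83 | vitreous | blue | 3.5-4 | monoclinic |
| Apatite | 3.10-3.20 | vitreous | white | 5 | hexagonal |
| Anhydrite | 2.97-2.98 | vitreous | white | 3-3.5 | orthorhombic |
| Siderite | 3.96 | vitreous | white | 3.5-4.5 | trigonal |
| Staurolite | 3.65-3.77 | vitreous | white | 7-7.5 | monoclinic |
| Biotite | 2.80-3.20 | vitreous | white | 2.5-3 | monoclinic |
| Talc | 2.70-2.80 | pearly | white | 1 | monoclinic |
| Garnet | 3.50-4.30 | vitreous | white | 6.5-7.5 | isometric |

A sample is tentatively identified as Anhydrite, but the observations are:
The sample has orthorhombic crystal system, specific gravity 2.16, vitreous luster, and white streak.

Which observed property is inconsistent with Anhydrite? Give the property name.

Orthorhombic crystal system: Anhydrite has orthorhombic system — consistent.
Specific gravity 2.16: Anhydrite has SG 2.97-2.98 — inconsistent.
Vitreous luster: Anhydrite has vitreous luster — consistent.
White streak: Anhydrite has white streak — consistent.
Only the specific gravity is inconsistent.

specific gravity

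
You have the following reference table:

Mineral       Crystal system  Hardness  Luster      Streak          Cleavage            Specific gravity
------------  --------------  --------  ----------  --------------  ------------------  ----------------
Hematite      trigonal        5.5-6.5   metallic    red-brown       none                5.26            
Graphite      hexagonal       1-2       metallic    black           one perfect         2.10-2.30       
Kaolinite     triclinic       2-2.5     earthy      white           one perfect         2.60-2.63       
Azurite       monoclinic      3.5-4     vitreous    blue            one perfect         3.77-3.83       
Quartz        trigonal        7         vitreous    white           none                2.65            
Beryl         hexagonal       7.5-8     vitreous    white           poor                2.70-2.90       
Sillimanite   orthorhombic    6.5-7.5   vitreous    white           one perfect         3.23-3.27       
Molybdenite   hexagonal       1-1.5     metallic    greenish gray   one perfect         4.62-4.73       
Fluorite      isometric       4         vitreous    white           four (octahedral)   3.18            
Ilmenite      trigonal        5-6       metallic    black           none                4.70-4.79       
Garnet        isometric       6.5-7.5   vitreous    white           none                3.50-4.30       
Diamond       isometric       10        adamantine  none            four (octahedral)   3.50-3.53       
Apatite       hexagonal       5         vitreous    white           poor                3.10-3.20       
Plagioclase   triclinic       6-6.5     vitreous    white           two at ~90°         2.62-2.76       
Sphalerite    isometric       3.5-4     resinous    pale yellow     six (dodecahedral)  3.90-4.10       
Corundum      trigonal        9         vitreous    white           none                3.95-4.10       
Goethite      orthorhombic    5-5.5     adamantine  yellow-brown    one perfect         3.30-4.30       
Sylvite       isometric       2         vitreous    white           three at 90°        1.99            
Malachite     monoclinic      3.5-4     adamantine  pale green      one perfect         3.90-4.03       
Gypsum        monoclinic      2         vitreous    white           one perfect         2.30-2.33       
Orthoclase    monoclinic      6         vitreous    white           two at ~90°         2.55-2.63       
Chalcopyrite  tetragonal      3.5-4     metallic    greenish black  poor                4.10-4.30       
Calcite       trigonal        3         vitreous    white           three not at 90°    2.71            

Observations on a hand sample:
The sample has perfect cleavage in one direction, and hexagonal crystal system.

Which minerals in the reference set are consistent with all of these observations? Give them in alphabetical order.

Perfect cleavage in one direction: narrows the field to Graphite, Kaolinite, Azurite, Sillimanite, Molybdenite, Goethite, Malachite, Gypsum.
Hexagonal crystal system: Graphite, Molybdenite remain.
Remaining candidates: Graphite, Molybdenite.

Graphite, Molybdenite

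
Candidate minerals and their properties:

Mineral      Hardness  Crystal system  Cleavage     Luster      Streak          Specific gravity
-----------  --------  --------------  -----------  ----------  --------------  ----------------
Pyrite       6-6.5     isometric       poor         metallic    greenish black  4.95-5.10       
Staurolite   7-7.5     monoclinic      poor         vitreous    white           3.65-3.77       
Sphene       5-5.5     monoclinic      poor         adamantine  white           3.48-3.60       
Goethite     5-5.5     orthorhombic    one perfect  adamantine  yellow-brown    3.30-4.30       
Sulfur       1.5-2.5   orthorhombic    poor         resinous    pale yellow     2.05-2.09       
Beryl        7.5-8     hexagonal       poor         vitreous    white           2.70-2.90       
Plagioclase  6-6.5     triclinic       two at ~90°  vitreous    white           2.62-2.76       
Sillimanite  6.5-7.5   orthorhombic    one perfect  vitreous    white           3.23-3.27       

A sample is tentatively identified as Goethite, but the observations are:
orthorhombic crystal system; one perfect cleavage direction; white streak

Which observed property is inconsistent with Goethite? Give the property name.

streak

Orthorhombic crystal system: Goethite has orthorhombic system — agrees.
One perfect cleavage direction: Goethite has cleavage one perfect — agrees.
White streak: Goethite has yellow-brown streak — outside the reference range.
Only the streak is inconsistent.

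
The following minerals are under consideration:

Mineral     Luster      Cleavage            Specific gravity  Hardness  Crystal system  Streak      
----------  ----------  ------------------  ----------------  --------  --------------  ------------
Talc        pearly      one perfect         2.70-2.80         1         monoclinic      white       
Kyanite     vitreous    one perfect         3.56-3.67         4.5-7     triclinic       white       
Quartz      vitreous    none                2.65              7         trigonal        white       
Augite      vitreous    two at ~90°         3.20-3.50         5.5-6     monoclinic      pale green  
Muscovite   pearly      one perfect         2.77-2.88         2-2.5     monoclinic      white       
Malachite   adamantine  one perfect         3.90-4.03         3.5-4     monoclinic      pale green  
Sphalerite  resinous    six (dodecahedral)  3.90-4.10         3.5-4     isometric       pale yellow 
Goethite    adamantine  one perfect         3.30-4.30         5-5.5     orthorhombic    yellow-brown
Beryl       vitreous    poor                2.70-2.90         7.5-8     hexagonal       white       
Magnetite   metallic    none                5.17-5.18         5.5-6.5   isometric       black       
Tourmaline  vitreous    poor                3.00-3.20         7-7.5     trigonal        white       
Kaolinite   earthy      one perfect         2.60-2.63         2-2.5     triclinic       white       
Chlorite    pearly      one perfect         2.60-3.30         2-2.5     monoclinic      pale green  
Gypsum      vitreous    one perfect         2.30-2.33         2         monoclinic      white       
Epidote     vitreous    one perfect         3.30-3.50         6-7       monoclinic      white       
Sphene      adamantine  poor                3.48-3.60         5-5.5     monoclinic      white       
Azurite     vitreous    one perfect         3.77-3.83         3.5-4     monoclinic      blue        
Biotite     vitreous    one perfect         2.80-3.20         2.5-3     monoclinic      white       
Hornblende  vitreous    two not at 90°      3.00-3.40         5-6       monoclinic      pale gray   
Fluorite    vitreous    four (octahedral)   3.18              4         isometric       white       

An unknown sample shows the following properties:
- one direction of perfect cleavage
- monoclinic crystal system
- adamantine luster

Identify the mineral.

Malachite

One direction of perfect cleavage: Talc, Kyanite, Muscovite, Malachite, Goethite, Kaolinite, Chlorite, Gypsum, Epidote, Azurite, Biotite remain.
Monoclinic crystal system excludes Kyanite, Goethite, Kaolinite.
Adamantine luster: narrows the field to Malachite.
Malachite is the sole remaining match.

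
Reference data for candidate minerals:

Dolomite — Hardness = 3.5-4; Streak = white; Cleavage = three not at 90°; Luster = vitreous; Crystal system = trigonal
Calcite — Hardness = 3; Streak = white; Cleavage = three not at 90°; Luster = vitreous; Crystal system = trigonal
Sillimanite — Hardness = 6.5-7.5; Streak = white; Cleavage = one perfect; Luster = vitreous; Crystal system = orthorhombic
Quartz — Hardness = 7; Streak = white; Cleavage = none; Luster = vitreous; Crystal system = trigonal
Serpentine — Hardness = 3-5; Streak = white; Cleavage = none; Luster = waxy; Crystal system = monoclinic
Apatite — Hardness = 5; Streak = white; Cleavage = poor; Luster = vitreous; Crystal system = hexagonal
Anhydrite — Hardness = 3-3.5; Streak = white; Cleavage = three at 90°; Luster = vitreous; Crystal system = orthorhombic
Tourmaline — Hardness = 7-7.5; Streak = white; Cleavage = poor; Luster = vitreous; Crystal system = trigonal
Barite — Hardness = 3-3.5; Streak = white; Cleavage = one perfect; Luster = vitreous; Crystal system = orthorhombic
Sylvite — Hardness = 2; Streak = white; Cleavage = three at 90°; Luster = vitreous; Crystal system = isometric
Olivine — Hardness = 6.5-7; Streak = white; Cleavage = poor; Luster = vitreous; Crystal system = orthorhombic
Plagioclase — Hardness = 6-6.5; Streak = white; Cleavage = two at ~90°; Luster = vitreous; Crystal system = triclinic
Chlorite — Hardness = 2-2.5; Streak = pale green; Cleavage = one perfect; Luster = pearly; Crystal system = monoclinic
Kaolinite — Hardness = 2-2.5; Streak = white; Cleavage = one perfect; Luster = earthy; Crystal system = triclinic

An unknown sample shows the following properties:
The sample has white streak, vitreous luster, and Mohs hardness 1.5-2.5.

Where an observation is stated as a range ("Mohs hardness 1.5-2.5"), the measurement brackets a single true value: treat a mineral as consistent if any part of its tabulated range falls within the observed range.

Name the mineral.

White streak excludes Chlorite.
Vitreous luster excludes Serpentine, Kaolinite.
Mohs hardness 1.5-2.5: only Sylvite remains.
Sylvite is the sole remaining match.

Sylvite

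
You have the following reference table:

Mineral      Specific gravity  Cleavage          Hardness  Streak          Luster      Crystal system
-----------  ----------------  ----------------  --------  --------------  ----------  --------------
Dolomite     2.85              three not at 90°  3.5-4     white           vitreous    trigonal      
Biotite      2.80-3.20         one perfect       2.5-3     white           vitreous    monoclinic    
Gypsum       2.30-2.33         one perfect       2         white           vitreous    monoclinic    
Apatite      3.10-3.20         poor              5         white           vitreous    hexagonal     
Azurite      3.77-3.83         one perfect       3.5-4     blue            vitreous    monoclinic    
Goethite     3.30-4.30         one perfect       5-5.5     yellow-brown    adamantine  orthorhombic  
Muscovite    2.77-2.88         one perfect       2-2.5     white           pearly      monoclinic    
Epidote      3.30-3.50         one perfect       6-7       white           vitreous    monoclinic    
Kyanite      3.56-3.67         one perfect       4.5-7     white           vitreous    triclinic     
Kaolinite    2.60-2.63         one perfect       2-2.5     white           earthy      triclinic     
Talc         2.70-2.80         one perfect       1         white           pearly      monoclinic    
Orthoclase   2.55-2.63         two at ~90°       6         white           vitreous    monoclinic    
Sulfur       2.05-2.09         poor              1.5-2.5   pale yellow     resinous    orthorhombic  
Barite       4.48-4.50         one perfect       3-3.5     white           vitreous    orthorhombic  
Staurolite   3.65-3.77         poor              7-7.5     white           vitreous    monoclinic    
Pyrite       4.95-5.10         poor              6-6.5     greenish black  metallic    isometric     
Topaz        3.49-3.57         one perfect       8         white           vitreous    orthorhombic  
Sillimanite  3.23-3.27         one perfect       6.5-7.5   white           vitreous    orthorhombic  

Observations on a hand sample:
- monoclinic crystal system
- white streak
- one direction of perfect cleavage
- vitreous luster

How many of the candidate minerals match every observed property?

3

Monoclinic crystal system: Biotite, Gypsum, Azurite, Muscovite, Epidote, Talc, Orthoclase, Staurolite remain.
White streak excludes Azurite.
One direction of perfect cleavage excludes Orthoclase, Staurolite.
Vitreous luster rules out Muscovite, Talc.
Remaining candidates: Biotite, Epidote, Gypsum.
That is 3 minerals.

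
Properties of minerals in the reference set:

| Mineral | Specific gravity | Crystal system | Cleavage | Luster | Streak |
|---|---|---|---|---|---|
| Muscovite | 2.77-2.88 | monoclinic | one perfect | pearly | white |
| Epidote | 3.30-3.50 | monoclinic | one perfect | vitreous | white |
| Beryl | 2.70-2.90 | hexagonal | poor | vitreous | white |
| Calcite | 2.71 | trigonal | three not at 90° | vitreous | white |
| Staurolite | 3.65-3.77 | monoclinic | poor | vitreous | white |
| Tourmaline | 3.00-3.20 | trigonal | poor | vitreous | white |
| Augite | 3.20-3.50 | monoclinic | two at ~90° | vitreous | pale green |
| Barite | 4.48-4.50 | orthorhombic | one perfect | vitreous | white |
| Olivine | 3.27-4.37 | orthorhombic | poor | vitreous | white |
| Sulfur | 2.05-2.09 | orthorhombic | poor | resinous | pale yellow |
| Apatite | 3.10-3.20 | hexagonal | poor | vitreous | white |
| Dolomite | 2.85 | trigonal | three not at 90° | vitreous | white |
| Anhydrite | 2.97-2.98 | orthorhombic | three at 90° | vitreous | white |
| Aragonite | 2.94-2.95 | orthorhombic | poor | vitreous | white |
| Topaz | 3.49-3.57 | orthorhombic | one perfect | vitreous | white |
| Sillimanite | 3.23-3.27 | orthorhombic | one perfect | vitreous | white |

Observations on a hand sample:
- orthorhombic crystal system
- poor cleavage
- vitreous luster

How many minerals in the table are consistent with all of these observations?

Orthorhombic crystal system: only Barite, Olivine, Sulfur, Anhydrite, Aragonite, Topaz, Sillimanite remain.
Poor cleavage: only Olivine, Sulfur, Aragonite remain.
Vitreous luster eliminates Sulfur.
Consistent with every observation: Aragonite, Olivine.
That is 2 minerals.

2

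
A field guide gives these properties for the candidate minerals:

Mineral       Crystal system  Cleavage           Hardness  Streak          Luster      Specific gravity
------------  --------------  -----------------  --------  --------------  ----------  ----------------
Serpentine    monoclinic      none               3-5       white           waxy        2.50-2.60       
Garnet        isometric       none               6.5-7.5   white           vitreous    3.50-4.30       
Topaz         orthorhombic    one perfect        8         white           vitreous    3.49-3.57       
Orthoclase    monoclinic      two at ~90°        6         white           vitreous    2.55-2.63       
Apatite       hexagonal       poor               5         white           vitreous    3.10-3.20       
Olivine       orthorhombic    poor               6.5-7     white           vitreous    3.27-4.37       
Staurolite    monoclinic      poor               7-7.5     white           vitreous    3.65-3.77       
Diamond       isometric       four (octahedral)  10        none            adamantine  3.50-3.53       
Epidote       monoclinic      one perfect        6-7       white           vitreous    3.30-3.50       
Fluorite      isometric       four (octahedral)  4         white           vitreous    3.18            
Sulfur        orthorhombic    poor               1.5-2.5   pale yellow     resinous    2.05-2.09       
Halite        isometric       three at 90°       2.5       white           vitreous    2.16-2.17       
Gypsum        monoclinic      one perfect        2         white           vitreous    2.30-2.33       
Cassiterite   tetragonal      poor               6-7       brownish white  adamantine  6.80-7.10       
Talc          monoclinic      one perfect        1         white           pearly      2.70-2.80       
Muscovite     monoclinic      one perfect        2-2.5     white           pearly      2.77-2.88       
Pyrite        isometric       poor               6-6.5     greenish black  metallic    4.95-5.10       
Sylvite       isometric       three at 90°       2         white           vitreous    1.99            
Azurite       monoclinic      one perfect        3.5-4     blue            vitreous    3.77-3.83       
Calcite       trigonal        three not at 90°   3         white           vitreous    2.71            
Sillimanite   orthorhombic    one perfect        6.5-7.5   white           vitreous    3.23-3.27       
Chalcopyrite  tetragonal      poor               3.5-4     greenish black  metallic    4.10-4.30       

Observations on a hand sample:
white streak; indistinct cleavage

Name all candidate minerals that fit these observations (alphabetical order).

Apatite, Olivine, Staurolite

White streak eliminates Diamond, Sulfur, Cassiterite, Pyrite, Azurite, Chalcopyrite.
Indistinct cleavage — narrows the field to Apatite, Olivine, Staurolite.
Remaining candidates: Apatite, Olivine, Staurolite.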